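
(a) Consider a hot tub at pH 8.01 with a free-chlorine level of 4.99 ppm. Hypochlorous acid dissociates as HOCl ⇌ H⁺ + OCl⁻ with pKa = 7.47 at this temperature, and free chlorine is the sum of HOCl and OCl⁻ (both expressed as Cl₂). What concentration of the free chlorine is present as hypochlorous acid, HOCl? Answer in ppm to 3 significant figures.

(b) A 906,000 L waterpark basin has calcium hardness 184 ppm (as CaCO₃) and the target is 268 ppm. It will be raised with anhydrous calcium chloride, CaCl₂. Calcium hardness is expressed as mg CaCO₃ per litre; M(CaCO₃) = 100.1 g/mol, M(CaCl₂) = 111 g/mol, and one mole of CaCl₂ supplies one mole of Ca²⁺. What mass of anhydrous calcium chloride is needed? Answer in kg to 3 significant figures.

(a) [OCl⁻]/[HOCl] = 10^(pH − pKa) = 10^(8.01 − 7.47) = 10^0.54 = 3.467.
(a) Fraction as HOCl = 1 / (1 + 3.467) = 0.2238.
(a) HOCl = 0.2238 × 4.99 ppm = 1.117 ppm.

(b) Hardness to add: (268 − 184) = 84 mg/L as CaCO₃ × 906,000 L = 76,100 g as CaCO₃.
(b) Moles of Ca²⁺ (1 mol Ca²⁺ ≡ 1 mol CaCO₃): 76,100 / 100.1 g/mol = 760.3 mol.
(b) Mass of CaCl₂: 760.3 × 111 = 84,390 g.

(a) 1.12 ppm; (b) 84.4 kg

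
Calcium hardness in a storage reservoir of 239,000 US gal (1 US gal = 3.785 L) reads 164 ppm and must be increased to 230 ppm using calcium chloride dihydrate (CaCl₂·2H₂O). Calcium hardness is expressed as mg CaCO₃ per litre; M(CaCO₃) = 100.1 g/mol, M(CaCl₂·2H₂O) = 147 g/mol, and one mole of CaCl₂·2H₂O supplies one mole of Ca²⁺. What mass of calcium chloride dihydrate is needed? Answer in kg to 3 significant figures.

87.7 kg

Volume: 239,000 US gal × 3.785 L/gal = 904,615 L.
Hardness to add: (230 − 164) = 66 mg/L as CaCO₃ × 904,615 L = 59,700 g as CaCO₃.
Moles of Ca²⁺ (1 mol Ca²⁺ ≡ 1 mol CaCO₃): 59,700 / 100.1 g/mol = 596.4 mol.
Mass of CaCl₂·2H₂O: 596.4 × 147 = 87,680 g.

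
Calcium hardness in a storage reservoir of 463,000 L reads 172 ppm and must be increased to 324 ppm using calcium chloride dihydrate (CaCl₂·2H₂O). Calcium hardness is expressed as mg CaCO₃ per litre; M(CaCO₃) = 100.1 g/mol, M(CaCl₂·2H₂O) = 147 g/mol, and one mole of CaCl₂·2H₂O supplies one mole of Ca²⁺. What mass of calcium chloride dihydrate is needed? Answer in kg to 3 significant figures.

Hardness to add: (324 − 172) = 152 mg/L as CaCO₃ × 463,000 L = 70,380 g as CaCO₃.
Moles of Ca²⁺ (1 mol Ca²⁺ ≡ 1 mol CaCO₃): 70,380 / 100.1 g/mol = 703.1 mol.
Mass of CaCl₂·2H₂O: 703.1 × 147 = 103,300 g.

103 kg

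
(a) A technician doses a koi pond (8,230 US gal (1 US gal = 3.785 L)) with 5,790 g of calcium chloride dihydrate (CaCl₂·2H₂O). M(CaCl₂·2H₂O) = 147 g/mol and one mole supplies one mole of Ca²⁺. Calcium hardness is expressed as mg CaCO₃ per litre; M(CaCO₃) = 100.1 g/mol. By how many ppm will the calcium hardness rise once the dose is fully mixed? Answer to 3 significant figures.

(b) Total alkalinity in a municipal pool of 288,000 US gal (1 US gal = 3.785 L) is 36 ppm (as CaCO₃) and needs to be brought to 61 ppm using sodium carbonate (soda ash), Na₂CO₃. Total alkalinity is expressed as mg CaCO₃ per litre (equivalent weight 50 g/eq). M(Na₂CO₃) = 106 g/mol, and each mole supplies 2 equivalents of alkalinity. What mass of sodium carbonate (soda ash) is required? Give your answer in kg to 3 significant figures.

(a) Volume: 8,230 US gal × 3.785 L/gal = 31,151 L.
(a) Moles of Ca²⁺: 5,790 g ÷ 147 g/mol = 39.39 mol.
(a) As CaCO₃: 39.39 mol × 100.1 g/mol = 3943 g.
(a) Rise: 3943 g / 31,151 L × 1000 = 126.6 mg/L.

(b) Volume: 288,000 US gal × 3.785 L/gal = 1,090,080 L.
(b) Alkalinity to add: (61 − 36) = 25 mg/L as CaCO₃ × 1,090,080 L = 27,250 g as CaCO₃.
(b) Equivalents: 27,250 g ÷ 50 g/eq = 545 eq.
(b) Each mole of Na₂CO₃ supplies 2 eq, so 545 / 2 = 272.5 mol.
(b) Mass: 272.5 mol × 106 g/mol = 28,890 g.

(a) 127 ppm; (b) 28.9 kg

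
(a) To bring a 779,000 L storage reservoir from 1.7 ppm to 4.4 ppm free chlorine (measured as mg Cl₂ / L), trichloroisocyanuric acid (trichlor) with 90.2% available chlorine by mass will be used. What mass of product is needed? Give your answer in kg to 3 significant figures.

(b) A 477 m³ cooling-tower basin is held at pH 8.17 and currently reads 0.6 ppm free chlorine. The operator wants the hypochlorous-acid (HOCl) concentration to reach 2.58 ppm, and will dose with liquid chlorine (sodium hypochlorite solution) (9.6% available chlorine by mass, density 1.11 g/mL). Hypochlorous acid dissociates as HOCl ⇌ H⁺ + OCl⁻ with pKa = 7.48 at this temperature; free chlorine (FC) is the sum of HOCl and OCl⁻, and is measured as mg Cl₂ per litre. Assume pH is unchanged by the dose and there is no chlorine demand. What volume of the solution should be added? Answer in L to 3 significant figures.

(a) Chlorine deficit: 4.4 − 1.7 = 2.7 ppm = 2.7 mg/L as Cl₂.
(a) Cl₂ equivalent needed: 2.7 mg/L × 779,000 L = 2,103,000 mg = 2103 g.
(a) Product at 90.2% available chlorine: 2103 / 0.902 = 2332 g.

(b) Volume: 477 m³ = 477,000 L.
(b) [OCl⁻]/[HOCl] = 10^(pH − pKa) = 10^(8.17 − 7.48) = 4.898; fraction as HOCl = 1/(1 + 4.898) = 0.1696.
(b) Free chlorine required for 2.58 ppm HOCl: 2.58 / 0.1696 = 15.22 ppm.
(b) FC to add: 15.22 − 0.6 = 14.62 mg/L as Cl₂.
(b) Cl₂ equivalent: 14.62 mg/L × 477,000 L = 6972 g.
(b) Product at 9.6% available Cl: 6972 / 0.096 = 72,620 g.
(b) Volume: 72,620 g ÷ 1.11 g/mL = 65,430 mL.

(a) 2.33 kg; (b) 65.4 L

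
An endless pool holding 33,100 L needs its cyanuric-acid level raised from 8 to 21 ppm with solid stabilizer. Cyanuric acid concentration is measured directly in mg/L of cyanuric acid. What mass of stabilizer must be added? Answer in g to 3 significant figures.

430 g

CYA to add: (21 − 8) = 13 mg/L × 33,100 L = 430.3 g cyanuric acid.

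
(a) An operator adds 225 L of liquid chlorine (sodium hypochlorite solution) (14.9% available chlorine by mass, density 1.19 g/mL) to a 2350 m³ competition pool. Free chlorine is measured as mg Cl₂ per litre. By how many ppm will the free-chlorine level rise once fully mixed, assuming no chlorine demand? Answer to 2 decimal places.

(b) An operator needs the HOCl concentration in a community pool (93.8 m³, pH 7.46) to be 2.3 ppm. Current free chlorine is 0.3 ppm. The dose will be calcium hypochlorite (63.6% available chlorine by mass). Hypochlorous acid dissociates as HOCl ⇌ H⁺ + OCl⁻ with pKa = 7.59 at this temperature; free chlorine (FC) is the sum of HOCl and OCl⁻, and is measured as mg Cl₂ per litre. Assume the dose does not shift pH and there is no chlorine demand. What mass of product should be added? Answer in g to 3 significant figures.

(a) 16.98 ppm; (b) 546 g

(a) Volume: 2350 m³ = 2,350,000 L.
(a) Mass of solution: 225 L × 1000 mL/L × 1.19 g/mL = 267,800 g.
(a) Available chlorine delivered: 267,800 g × 0.149 = 39,890 g as Cl₂.
(a) Concentration rise: 39,890 g / 2,350,000 L = 16.98 mg/L = 16.98 ppm.

(b) Volume: 93.8 m³ = 93,800 L.
(b) [OCl⁻]/[HOCl] = 10^(pH − pKa) = 10^(7.46 − 7.59) = 0.7413; fraction as HOCl = 1/(1 + 0.7413) = 0.5743.
(b) Free chlorine required for 2.3 ppm HOCl: 2.3 / 0.5743 = 4.005 ppm.
(b) FC to add: 4.005 − 0.3 = 3.705 mg/L as Cl₂.
(b) Cl₂ equivalent: 3.705 mg/L × 93,800 L = 347.5 g.
(b) Product at 63.6% available Cl: 347.5 / 0.636 = 546.4 g.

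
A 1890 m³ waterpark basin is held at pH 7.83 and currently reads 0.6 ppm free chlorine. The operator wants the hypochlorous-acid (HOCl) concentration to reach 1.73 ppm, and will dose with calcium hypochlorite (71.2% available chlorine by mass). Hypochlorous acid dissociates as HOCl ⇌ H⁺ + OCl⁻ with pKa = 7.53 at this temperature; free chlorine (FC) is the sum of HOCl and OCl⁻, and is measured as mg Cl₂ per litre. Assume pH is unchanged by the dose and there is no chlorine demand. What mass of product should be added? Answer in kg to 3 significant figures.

Volume: 1890 m³ = 1,890,000 L.
[OCl⁻]/[HOCl] = 10^(pH − pKa) = 10^(7.83 − 7.53) = 1.995; fraction as HOCl = 1/(1 + 1.995) = 0.3339.
Free chlorine required for 1.73 ppm HOCl: 1.73 / 0.3339 = 5.182 ppm.
FC to add: 5.182 − 0.6 = 4.582 mg/L as Cl₂.
Cl₂ equivalent: 4.582 mg/L × 1,890,000 L = 8660 g.
Product at 71.2% available Cl: 8660 / 0.712 = 12,160 g.

12.2 kg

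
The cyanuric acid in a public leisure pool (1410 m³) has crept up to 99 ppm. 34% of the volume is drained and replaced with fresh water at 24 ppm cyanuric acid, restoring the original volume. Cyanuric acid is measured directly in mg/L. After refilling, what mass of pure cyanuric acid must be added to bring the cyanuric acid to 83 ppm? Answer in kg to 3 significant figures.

Volume: 1410 m³ = 1,410,000 L.
After draining 34% and refilling: 99 × 0.66 + 24 × 0.34 = 73.5 ppm.
Deficit to target: 83 − 73.5 = 9.5 mg/L.
Mass: 9.5 mg/L × 1,410,000 L = 13,400 g cyanuric acid.

13.4 kg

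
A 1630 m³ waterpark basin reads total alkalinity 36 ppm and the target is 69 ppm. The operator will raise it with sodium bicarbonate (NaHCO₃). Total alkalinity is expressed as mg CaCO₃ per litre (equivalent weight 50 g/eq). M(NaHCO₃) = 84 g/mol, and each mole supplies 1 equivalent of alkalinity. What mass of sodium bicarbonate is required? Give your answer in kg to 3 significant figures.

90.4 kg

Volume: 1630 m³ = 1,630,000 L.
Alkalinity to add: (69 − 36) = 33 mg/L as CaCO₃ × 1,630,000 L = 53,790 g as CaCO₃.
Equivalents: 53,790 g ÷ 50 g/eq = 1076 eq.
NaHCO₃ supplies 1 eq per mole → 1076 mol.
Mass: 1076 mol × 84 g/mol = 90,370 g.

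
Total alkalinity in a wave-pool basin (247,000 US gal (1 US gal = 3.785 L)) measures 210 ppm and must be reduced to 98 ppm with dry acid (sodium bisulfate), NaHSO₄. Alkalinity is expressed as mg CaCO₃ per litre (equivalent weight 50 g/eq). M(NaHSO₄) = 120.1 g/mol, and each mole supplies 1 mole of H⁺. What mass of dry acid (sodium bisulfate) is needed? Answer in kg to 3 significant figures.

Volume: 247,000 US gal × 3.785 L/gal = 934,895 L.
Alkalinity to neutralize: (210 − 98) = 112 mg/L as CaCO₃ × 934,895 L = 104,700 g as CaCO₃.
Equivalents of H⁺ required: 104,700 ÷ 50 g/eq = 2094 eq = 2094 mol NaHSO₄.
Mass of NaHSO₄: 2094 × 120.1 = 251,500 g.

252 kg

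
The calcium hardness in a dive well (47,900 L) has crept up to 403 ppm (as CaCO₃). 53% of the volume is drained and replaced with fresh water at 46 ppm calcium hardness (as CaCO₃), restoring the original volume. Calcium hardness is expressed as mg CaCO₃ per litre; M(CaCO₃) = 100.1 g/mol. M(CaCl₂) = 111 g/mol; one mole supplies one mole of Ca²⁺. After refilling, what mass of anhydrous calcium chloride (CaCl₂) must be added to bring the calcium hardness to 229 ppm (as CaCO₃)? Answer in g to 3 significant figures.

After draining 53% and refilling: 403 × 0.47 + 46 × 0.53 = 213.79 ppm.
Deficit to target: 229 − 213.79 = 15.21 mg/L.
As CaCO₃: 15.21 mg/L × 47,900 L = 728.6 g; ÷ 100.1 = 7.278 mol Ca²⁺.
Mass: 7.278 × 111 = 807.9 g.

808 g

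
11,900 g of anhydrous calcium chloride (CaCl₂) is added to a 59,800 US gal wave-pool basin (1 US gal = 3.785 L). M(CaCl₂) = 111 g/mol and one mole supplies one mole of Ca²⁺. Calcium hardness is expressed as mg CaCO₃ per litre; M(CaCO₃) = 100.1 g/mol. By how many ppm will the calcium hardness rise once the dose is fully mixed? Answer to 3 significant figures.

47.4 ppm

Volume: 59,800 US gal × 3.785 L/gal = 226,343 L.
Moles of Ca²⁺: 11,900 g ÷ 111 g/mol = 107.2 mol.
As CaCO₃: 107.2 mol × 100.1 g/mol = 10,730 g.
Rise: 10,730 g / 226,343 L × 1000 = 47.41 mg/L.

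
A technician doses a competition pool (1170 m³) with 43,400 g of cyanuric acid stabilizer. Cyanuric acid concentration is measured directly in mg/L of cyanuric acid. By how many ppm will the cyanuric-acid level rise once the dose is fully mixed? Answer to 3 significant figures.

Volume: 1170 m³ = 1,170,000 L.
Rise: 43,400 g / 1,170,000 L × 1000 = 37.09 mg/L.

37.1 ppm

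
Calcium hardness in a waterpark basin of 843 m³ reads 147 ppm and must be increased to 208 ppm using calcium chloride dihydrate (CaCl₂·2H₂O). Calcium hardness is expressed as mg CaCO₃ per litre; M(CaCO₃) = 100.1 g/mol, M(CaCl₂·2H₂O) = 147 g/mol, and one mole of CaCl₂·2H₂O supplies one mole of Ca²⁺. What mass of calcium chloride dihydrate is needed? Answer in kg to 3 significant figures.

75.5 kg

Volume: 843 m³ = 843,000 L.
Hardness to add: (208 − 147) = 61 mg/L as CaCO₃ × 843,000 L = 51,420 g as CaCO₃.
Moles of Ca²⁺ (1 mol Ca²⁺ ≡ 1 mol CaCO₃): 51,420 / 100.1 g/mol = 513.7 mol.
Mass of CaCl₂·2H₂O: 513.7 × 147 = 75,520 g.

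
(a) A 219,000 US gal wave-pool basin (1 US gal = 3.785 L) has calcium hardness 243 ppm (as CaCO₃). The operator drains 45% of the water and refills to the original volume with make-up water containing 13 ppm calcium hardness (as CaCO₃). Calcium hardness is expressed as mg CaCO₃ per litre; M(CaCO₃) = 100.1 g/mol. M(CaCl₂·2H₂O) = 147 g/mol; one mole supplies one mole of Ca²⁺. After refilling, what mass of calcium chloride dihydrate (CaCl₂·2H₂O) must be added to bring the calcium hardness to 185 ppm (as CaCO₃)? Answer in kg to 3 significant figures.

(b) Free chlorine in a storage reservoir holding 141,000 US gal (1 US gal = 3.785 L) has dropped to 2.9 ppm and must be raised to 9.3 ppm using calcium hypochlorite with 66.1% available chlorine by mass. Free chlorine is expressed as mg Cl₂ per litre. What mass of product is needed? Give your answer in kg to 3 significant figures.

(a) 55.4 kg; (b) 5.17 kg

(a) Volume: 219,000 US gal × 3.785 L/gal = 828,915 L.
(a) After draining 45% and refilling: 243 × 0.55 + 13 × 0.45 = 139.5 ppm.
(a) Deficit to target: 185 − 139.5 = 45.5 mg/L.
(a) As CaCO₃: 45.5 mg/L × 828,915 L = 37,720 g; ÷ 100.1 = 376.8 mol Ca²⁺.
(a) Mass: 376.8 × 147 = 55,390 g.

(b) Volume: 141,000 US gal × 3.785 L/gal = 533,685 L.
(b) Chlorine deficit: 9.3 − 2.9 = 6.4 ppm = 6.4 mg/L as Cl₂.
(b) Cl₂ equivalent needed: 6.4 mg/L × 533,685 L = 3,416,000 mg = 3416 g.
(b) Product at 66.1% available chlorine: 3416 / 0.661 = 5167 g.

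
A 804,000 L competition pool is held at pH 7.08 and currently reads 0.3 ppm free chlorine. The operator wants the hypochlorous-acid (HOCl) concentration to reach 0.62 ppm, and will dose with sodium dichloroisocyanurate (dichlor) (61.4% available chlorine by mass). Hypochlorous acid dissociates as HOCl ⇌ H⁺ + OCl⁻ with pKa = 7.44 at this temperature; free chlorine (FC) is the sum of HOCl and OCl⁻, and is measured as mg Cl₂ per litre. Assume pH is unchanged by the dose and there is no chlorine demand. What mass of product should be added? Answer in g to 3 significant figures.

773 g

[OCl⁻]/[HOCl] = 10^(pH − pKa) = 10^(7.08 − 7.44) = 0.4365; fraction as HOCl = 1/(1 + 0.4365) = 0.6961.
Free chlorine required for 0.62 ppm HOCl: 0.62 / 0.6961 = 0.8906 ppm.
FC to add: 0.8906 − 0.3 = 0.5906 mg/L as Cl₂.
Cl₂ equivalent: 0.5906 mg/L × 804,000 L = 474.9 g.
Product at 61.4% available Cl: 474.9 / 0.614 = 773.4 g.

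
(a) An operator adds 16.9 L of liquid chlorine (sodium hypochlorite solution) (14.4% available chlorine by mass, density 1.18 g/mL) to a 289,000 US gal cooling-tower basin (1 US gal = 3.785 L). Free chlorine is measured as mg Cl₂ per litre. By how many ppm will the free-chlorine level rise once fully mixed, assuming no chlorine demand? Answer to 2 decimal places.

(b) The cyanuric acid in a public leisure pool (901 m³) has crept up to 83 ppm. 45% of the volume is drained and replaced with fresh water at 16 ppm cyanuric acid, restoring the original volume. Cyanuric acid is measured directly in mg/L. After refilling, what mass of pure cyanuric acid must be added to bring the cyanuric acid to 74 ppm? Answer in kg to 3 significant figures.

(a) Volume: 289,000 US gal × 3.785 L/gal = 1,093,865 L.
(a) Mass of solution: 16.9 L × 1000 mL/L × 1.18 g/mL = 19,940 g.
(a) Available chlorine delivered: 19,940 g × 0.144 = 2872 g as Cl₂.
(a) Concentration rise: 2872 g / 1,093,865 L = 2.625 mg/L = 2.63 ppm.

(b) Volume: 901 m³ = 901,000 L.
(b) After draining 45% and refilling: 83 × 0.55 + 16 × 0.45 = 52.85 ppm.
(b) Deficit to target: 74 − 52.85 = 21.15 mg/L.
(b) Mass: 21.15 mg/L × 901,000 L = 19,060 g cyanuric acid.

(a) 2.63 ppm; (b) 19.1 kg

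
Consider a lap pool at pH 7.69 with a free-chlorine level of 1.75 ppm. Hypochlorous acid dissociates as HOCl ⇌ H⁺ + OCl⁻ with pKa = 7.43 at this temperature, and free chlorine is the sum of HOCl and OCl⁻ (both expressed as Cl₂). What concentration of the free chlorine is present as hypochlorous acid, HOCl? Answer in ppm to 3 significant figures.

[OCl⁻]/[HOCl] = 10^(pH − pKa) = 10^(7.69 − 7.43) = 10^0.26 = 1.82.
Fraction as HOCl = 1 / (1 + 1.82) = 0.3546.
HOCl = 0.3546 × 1.75 ppm = 0.6206 ppm.

0.621 ppm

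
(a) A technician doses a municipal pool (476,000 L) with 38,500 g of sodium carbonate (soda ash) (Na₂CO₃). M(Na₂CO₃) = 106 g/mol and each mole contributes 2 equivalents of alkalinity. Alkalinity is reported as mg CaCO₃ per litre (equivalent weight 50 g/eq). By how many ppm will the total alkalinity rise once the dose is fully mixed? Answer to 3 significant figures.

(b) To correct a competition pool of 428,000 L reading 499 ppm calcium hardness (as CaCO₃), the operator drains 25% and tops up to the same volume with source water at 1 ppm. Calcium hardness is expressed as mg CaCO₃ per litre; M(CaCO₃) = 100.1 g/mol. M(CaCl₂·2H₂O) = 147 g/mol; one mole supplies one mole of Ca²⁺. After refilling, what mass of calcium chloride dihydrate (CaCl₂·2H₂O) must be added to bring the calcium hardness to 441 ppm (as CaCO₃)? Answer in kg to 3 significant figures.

(a) Moles of Na₂CO₃: 38,500 g ÷ 106 g/mol = 363.2 mol → 726.4 eq of alkalinity.
(a) As CaCO₃: 726.4 eq × 50 g/eq = 36,320 g.
(a) Rise: 36,320 g / 476,000 L × 1000 = 76.3 mg/L.

(b) After draining 25% and refilling: 499 × 0.75 + 1 × 0.25 = 374.5 ppm.
(b) Deficit to target: 441 − 374.5 = 66.5 mg/L.
(b) As CaCO₃: 66.5 mg/L × 428,000 L = 28,460 g; ÷ 100.1 = 284.3 mol Ca²⁺.
(b) Mass: 284.3 × 147 = 41,800 g.

(a) 76.3 ppm; (b) 41.8 kg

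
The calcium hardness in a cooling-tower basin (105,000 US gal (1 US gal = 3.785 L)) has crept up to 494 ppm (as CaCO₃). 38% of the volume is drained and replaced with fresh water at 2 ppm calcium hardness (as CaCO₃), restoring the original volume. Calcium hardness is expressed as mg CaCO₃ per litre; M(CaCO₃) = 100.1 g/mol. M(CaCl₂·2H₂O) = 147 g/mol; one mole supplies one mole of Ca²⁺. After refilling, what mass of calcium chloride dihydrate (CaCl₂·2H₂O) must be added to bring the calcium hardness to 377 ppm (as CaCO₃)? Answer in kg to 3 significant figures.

40.8 kg

Volume: 105,000 US gal × 3.785 L/gal = 397,425 L.
After draining 38% and refilling: 494 × 0.62 + 2 × 0.38 = 307.04 ppm.
Deficit to target: 377 − 307.04 = 69.96 mg/L.
As CaCO₃: 69.96 mg/L × 397,425 L = 27,800 g; ÷ 100.1 = 277.8 mol Ca²⁺.
Mass: 277.8 × 147 = 40,830 g.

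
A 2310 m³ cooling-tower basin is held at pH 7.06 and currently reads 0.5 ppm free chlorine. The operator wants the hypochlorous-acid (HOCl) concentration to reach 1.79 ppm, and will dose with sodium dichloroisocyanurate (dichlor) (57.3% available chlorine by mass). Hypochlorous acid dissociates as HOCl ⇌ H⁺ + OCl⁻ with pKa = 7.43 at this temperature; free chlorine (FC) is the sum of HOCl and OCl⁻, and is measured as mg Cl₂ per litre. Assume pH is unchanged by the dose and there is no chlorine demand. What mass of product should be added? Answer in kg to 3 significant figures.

8.28 kg

Volume: 2310 m³ = 2,310,000 L.
[OCl⁻]/[HOCl] = 10^(pH − pKa) = 10^(7.06 − 7.43) = 0.4266; fraction as HOCl = 1/(1 + 0.4266) = 0.701.
Free chlorine required for 1.79 ppm HOCl: 1.79 / 0.701 = 2.554 ppm.
FC to add: 2.554 − 0.5 = 2.054 mg/L as Cl₂.
Cl₂ equivalent: 2.054 mg/L × 2,310,000 L = 4744 g.
Product at 57.3% available Cl: 4744 / 0.573 = 8279 g.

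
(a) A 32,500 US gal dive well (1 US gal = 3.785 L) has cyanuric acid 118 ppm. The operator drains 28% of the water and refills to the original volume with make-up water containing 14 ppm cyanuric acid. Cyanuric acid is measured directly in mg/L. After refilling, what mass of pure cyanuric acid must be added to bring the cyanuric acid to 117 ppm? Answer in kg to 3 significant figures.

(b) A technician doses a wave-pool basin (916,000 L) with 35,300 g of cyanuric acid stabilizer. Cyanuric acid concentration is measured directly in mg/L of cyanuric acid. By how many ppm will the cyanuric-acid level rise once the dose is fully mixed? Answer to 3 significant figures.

(a) 3.46 kg; (b) 38.5 ppm

(a) Volume: 32,500 US gal × 3.785 L/gal = 123,012 L.
(a) After draining 28% and refilling: 118 × 0.72 + 14 × 0.28 = 88.88 ppm.
(a) Deficit to target: 117 − 88.88 = 28.12 mg/L.
(a) Mass: 28.12 mg/L × 123,012 L = 3459 g cyanuric acid.

(b) Rise: 35,300 g / 916,000 L × 1000 = 38.54 mg/L.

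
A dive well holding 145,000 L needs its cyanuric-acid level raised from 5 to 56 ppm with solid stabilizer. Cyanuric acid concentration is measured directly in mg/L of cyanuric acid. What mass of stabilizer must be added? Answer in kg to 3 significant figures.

CYA to add: (56 − 5) = 51 mg/L × 145,000 L = 7395 g cyanuric acid.

7.39 kg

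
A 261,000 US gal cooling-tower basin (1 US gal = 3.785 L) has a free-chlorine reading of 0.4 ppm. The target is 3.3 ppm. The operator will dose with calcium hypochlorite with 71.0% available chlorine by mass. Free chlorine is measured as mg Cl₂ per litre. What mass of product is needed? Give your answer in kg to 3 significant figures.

4.04 kg

Volume: 261,000 US gal × 3.785 L/gal = 987,885 L.
Chlorine deficit: 3.3 − 0.4 = 2.9 ppm = 2.9 mg/L as Cl₂.
Cl₂ equivalent needed: 2.9 mg/L × 987,885 L = 2,865,000 mg = 2865 g.
Product at 71.0% available chlorine: 2865 / 0.71 = 4035 g.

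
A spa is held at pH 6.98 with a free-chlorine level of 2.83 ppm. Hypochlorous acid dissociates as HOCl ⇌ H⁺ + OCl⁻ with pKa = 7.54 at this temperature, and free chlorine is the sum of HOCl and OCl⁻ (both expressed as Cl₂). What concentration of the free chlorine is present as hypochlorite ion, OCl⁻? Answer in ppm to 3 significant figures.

0.611 ppm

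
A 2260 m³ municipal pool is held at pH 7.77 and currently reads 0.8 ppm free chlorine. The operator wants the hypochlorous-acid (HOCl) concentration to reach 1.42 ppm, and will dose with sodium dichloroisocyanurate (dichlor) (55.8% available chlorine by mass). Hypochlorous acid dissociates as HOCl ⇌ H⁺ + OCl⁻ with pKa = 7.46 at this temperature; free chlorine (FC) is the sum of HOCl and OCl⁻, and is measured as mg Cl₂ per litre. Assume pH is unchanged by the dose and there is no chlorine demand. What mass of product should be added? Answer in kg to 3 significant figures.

14.3 kg

Volume: 2260 m³ = 2,260,000 L.
[OCl⁻]/[HOCl] = 10^(pH − pKa) = 10^(7.77 − 7.46) = 2.042; fraction as HOCl = 1/(1 + 2.042) = 0.3288.
Free chlorine required for 1.42 ppm HOCl: 1.42 / 0.3288 = 4.319 ppm.
FC to add: 4.319 − 0.8 = 3.519 mg/L as Cl₂.
Cl₂ equivalent: 3.519 mg/L × 2,260,000 L = 7954 g.
Product at 55.8% available Cl: 7954 / 0.558 = 14,250 g.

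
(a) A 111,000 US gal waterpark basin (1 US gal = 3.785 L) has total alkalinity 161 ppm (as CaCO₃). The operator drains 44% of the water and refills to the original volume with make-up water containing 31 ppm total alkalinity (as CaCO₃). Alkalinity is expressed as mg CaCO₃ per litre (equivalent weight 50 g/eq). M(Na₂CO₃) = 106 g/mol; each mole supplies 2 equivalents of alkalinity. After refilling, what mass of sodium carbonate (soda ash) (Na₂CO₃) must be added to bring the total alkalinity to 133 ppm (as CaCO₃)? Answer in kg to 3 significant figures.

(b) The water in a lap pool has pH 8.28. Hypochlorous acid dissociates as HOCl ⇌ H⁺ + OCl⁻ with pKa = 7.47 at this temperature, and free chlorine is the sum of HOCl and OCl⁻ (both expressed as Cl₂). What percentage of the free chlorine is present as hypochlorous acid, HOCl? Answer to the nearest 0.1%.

(a) 13.0 kg; (b) 13.4%

(a) Volume: 111,000 US gal × 3.785 L/gal = 420,135 L.
(a) After draining 44% and refilling: 161 × 0.56 + 31 × 0.44 = 103.8 ppm.
(a) Deficit to target: 133 − 103.8 = 29.2 mg/L.
(a) As CaCO₃: 29.2 mg/L × 420,135 L = 12,270 g; ÷ 50 g/eq ÷ 2 = 122.7 mol Na₂CO₃.
(a) Mass: 122.7 × 106 = 13,000 g.

(b) [OCl⁻]/[HOCl] = 10^(pH − pKa) = 10^(8.28 − 7.47) = 10^0.81 = 6.457.
(b) Fraction as HOCl = 1 / (1 + 6.457) = 0.1341.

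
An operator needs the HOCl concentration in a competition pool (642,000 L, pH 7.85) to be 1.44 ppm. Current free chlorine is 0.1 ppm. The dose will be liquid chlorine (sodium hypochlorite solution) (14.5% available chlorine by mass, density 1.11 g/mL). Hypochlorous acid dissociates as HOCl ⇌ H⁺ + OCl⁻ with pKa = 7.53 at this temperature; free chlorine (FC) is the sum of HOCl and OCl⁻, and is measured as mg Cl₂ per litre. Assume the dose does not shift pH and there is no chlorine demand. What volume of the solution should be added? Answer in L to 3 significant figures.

17.3 L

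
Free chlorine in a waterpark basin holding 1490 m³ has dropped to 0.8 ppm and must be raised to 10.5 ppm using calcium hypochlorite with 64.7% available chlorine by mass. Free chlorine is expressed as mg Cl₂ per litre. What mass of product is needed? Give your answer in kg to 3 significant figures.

22.3 kg

Volume: 1490 m³ = 1,490,000 L.
Chlorine deficit: 10.5 − 0.8 = 9.7 ppm = 9.7 mg/L as Cl₂.
Cl₂ equivalent needed: 9.7 mg/L × 1,490,000 L = 14,450,000 mg = 14,450 g.
Product at 64.7% available chlorine: 14,450 / 0.647 = 22,340 g.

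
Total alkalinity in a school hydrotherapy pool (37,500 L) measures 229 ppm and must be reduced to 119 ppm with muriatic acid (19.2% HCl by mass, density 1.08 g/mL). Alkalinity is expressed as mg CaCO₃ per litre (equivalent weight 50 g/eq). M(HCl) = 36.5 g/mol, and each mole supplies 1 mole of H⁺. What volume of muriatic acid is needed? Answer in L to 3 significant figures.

Alkalinity to neutralize: (229 − 119) = 110 mg/L as CaCO₃ × 37,500 L = 4125 g as CaCO₃.
Equivalents of H⁺ required: 4125 ÷ 50 g/eq = 82.5 eq = 82.5 mol HCl.
Mass of HCl: 82.5 × 36.5 = 3011 g.
Mass of 19.2% solution: 3011 / 0.192 = 15,680 g.
Volume: 15,680 g ÷ 1.08 g/mL = 14,520 mL.

14.5 L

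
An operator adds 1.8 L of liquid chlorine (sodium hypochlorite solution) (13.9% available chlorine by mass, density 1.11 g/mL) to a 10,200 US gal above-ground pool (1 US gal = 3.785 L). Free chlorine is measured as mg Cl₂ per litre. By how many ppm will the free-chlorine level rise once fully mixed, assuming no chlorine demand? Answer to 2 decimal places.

7.19 ppm

Volume: 10,200 US gal × 3.785 L/gal = 38,607 L.
Mass of solution: 1.8 L × 1000 mL/L × 1.11 g/mL = 1998 g.
Available chlorine delivered: 1998 g × 0.139 = 277.7 g as Cl₂.
Concentration rise: 277.7 g / 38,607 L = 7.194 mg/L = 7.19 ppm.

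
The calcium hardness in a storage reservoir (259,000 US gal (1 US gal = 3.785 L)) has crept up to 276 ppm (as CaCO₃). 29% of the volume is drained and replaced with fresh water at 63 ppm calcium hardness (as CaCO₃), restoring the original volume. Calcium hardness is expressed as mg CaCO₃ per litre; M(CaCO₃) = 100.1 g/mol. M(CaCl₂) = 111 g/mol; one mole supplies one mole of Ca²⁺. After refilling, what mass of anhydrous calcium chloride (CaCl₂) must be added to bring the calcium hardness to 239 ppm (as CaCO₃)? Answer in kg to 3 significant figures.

Volume: 259,000 US gal × 3.785 L/gal = 980,315 L.
After draining 29% and refilling: 276 × 0.71 + 63 × 0.29 = 214.23 ppm.
Deficit to target: 239 − 214.23 = 24.77 mg/L.
As CaCO₃: 24.77 mg/L × 980,315 L = 24,280 g; ÷ 100.1 = 242.6 mol Ca²⁺.
Mass: 242.6 × 111 = 26,930 g.

26.9 kg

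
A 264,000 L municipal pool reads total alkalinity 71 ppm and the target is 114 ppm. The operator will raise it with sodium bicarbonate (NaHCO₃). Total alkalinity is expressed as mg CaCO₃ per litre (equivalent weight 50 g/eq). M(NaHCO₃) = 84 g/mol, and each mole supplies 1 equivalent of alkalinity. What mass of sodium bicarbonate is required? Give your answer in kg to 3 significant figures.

19.1 kg

Alkalinity to add: (114 − 71) = 43 mg/L as CaCO₃ × 264,000 L = 11,350 g as CaCO₃.
Equivalents: 11,350 g ÷ 50 g/eq = 227 eq.
NaHCO₃ supplies 1 eq per mole → 227 mol.
Mass: 227 mol × 84 g/mol = 19,070 g.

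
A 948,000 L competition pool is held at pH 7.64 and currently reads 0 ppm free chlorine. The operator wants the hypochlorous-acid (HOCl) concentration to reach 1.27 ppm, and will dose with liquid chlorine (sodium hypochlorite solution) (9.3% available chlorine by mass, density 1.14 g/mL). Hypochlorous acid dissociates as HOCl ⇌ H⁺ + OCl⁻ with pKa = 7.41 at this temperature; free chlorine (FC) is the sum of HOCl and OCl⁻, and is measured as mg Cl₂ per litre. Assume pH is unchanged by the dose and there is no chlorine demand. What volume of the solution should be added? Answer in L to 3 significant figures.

30.6 L

[OCl⁻]/[HOCl] = 10^(pH − pKa) = 10^(7.64 − 7.41) = 1.698; fraction as HOCl = 1/(1 + 1.698) = 0.3706.
Free chlorine required for 1.27 ppm HOCl: 1.27 / 0.3706 = 3.427 ppm.
FC to add: 3.427 − 0 = 3.427 mg/L as Cl₂.
Cl₂ equivalent: 3.427 mg/L × 948,000 L = 3249 g.
Product at 9.3% available Cl: 3249 / 0.093 = 34,930 g.
Volume: 34,930 g ÷ 1.14 g/mL = 30,640 mL.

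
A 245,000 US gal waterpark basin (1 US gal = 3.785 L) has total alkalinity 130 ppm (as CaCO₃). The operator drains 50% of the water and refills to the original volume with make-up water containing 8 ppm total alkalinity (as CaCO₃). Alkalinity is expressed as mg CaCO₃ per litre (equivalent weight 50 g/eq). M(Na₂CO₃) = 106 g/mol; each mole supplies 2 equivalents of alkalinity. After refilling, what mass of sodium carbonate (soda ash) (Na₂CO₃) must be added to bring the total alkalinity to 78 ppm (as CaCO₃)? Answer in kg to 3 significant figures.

Volume: 245,000 US gal × 3.785 L/gal = 927,325 L.
After draining 50% and refilling: 130 × 0.50 + 8 × 0.50 = 69 ppm.
Deficit to target: 78 − 69 = 9 mg/L.
As CaCO₃: 9 mg/L × 927,325 L = 8346 g; ÷ 50 g/eq ÷ 2 = 83.46 mol Na₂CO₃.
Mass: 83.46 × 106 = 8847 g.

8.85 kg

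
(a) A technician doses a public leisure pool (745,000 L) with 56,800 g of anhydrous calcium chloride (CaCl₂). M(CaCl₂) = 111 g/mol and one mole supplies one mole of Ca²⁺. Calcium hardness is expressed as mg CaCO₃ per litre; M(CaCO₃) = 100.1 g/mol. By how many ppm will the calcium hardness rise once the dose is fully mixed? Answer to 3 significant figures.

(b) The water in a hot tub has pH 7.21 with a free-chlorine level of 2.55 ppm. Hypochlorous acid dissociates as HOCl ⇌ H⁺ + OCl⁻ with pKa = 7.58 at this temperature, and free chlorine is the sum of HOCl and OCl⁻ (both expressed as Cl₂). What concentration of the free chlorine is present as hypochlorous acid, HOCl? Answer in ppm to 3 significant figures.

(a) Moles of Ca²⁺: 56,800 g ÷ 111 g/mol = 511.7 mol.
(a) As CaCO₃: 511.7 mol × 100.1 g/mol = 51,220 g.
(a) Rise: 51,220 g / 745,000 L × 1000 = 68.75 mg/L.

(b) [OCl⁻]/[HOCl] = 10^(pH − pKa) = 10^(7.21 − 7.58) = 10^-0.37 = 0.4266.
(b) Fraction as HOCl = 1 / (1 + 0.4266) = 0.701.
(b) HOCl = 0.701 × 2.55 ppm = 1.787 ppm.

(a) 68.8 ppm; (b) 1.79 ppm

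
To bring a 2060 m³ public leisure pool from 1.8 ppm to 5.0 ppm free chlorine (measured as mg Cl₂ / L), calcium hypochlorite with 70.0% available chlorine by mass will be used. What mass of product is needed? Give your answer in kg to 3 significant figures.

Volume: 2060 m³ = 2,060,000 L.
Chlorine deficit: 5.0 − 1.8 = 3.2 ppm = 3.2 mg/L as Cl₂.
Cl₂ equivalent needed: 3.2 mg/L × 2,060,000 L = 6,592,000 mg = 6592 g.
Product at 70.0% available chlorine: 6592 / 0.7 = 9417 g.

9.42 kg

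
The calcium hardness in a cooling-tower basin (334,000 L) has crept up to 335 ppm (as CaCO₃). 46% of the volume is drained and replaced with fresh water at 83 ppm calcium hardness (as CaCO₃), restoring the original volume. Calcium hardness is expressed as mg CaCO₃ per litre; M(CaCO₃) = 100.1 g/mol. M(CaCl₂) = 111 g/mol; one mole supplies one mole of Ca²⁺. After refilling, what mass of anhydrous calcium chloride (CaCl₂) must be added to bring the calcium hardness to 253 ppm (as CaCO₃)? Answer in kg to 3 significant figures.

After draining 46% and refilling: 335 × 0.54 + 83 × 0.46 = 219.08 ppm.
Deficit to target: 253 − 219.08 = 33.92 mg/L.
As CaCO₃: 33.92 mg/L × 334,000 L = 11,330 g; ÷ 100.1 = 113.2 mol Ca²⁺.
Mass: 113.2 × 111 = 12,560 g.

12.6 kg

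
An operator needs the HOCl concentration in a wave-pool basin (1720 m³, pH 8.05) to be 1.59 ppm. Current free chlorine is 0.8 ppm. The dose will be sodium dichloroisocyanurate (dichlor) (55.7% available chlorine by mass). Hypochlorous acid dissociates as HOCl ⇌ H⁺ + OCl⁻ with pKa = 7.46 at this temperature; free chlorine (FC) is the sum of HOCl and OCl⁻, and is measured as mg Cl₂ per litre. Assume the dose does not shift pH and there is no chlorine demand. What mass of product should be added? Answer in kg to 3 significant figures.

21.5 kg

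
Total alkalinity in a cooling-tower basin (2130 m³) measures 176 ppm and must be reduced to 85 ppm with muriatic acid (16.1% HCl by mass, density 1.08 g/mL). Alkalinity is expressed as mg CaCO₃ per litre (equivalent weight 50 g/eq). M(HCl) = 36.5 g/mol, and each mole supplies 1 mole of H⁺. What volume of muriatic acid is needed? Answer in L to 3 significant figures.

814 L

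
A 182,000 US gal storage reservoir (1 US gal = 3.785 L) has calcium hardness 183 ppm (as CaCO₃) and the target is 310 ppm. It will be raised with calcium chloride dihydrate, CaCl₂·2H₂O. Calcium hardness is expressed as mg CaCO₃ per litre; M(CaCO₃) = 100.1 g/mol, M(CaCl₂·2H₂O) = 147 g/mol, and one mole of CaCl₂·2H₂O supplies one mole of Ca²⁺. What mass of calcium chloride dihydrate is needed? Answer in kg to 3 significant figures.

Volume: 182,000 US gal × 3.785 L/gal = 688,870 L.
Hardness to add: (310 − 183) = 127 mg/L as CaCO₃ × 688,870 L = 87,490 g as CaCO₃.
Moles of Ca²⁺ (1 mol Ca²⁺ ≡ 1 mol CaCO₃): 87,490 / 100.1 g/mol = 874 mol.
Mass of CaCl₂·2H₂O: 874 × 147 = 128,500 g.

128 kg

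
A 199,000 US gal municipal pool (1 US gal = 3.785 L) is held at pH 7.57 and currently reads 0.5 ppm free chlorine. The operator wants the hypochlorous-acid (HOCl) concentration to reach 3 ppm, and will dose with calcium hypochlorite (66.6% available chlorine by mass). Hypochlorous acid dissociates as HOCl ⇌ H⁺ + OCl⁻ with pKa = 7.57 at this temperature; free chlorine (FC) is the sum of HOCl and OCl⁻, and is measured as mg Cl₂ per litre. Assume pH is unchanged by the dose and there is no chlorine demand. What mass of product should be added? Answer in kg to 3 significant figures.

6.22 kg

Volume: 199,000 US gal × 3.785 L/gal = 753,215 L.
[OCl⁻]/[HOCl] = 10^(pH − pKa) = 10^(7.57 − 7.57) = 1; fraction as HOCl = 1/(1 + 1) = 0.5.
Free chlorine required for 3 ppm HOCl: 3 / 0.5 = 6 ppm.
FC to add: 6 − 0.5 = 5.5 mg/L as Cl₂.
Cl₂ equivalent: 5.5 mg/L × 753,215 L = 4143 g.
Product at 66.6% available Cl: 4143 / 0.666 = 6220 g.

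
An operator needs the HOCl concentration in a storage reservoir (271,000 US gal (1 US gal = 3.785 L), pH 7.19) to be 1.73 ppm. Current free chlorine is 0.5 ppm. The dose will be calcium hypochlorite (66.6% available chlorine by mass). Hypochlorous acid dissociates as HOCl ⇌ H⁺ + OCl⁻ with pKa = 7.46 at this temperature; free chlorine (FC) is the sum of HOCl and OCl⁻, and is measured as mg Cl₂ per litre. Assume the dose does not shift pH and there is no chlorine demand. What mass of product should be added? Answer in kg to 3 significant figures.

3.33 kg

Volume: 271,000 US gal × 3.785 L/gal = 1,025,735 L.
[OCl⁻]/[HOCl] = 10^(pH − pKa) = 10^(7.19 − 7.46) = 0.537; fraction as HOCl = 1/(1 + 0.537) = 0.6506.
Free chlorine required for 1.73 ppm HOCl: 1.73 / 0.6506 = 2.659 ppm.
FC to add: 2.659 − 0.5 = 2.159 mg/L as Cl₂.
Cl₂ equivalent: 2.159 mg/L × 1,025,735 L = 2215 g.
Product at 66.6% available Cl: 2215 / 0.666 = 3325 g.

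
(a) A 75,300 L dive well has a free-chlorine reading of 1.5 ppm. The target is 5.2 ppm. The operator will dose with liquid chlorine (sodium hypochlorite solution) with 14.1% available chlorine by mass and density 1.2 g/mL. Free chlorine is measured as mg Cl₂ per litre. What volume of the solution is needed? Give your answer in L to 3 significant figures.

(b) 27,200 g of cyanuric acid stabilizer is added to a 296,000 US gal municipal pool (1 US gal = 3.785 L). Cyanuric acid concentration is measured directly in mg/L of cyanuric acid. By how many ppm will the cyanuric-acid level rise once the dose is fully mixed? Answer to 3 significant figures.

(a) 1.65 L; (b) 24.3 ppm

(a) Chlorine deficit: 5.2 − 1.5 = 3.7 ppm = 3.7 mg/L as Cl₂.
(a) Cl₂ equivalent needed: 3.7 mg/L × 75,300 L = 278,600 mg = 278.6 g.
(a) Product at 14.1% available chlorine: 278.6 / 0.141 = 1976 g.
(a) Volume at density 1.2 g/mL: 1976 g ÷ 1.2 g/mL = 1647 mL.

(b) Volume: 296,000 US gal × 3.785 L/gal = 1,120,360 L.
(b) Rise: 27,200 g / 1,120,360 L × 1000 = 24.28 mg/L.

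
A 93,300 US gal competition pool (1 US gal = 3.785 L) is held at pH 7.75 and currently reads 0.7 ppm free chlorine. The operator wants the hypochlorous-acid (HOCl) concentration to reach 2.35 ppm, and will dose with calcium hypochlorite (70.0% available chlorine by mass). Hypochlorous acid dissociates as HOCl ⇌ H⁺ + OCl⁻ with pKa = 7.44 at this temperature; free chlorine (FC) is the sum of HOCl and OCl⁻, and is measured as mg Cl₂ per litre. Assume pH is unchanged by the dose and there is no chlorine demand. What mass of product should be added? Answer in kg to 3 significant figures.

Volume: 93,300 US gal × 3.785 L/gal = 353,140 L.
[OCl⁻]/[HOCl] = 10^(pH − pKa) = 10^(7.75 − 7.44) = 2.042; fraction as HOCl = 1/(1 + 2.042) = 0.3288.
Free chlorine required for 2.35 ppm HOCl: 2.35 / 0.3288 = 7.148 ppm.
FC to add: 7.148 − 0.7 = 6.448 mg/L as Cl₂.
Cl₂ equivalent: 6.448 mg/L × 353,140 L = 2277 g.
Product at 70.0% available Cl: 2277 / 0.7 = 3253 g.

3.25 kg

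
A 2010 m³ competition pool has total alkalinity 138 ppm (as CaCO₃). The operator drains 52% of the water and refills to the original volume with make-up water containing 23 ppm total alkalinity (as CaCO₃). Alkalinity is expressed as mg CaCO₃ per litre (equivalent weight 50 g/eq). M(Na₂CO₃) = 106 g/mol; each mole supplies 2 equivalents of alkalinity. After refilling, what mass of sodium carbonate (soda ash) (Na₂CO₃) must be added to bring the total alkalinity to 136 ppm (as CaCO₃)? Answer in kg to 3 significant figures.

Volume: 2010 m³ = 2,010,000 L.
After draining 52% and refilling: 138 × 0.48 + 23 × 0.52 = 78.2 ppm.
Deficit to target: 136 − 78.2 = 57.8 mg/L.
As CaCO₃: 57.8 mg/L × 2,010,000 L = 116,200 g; ÷ 50 g/eq ÷ 2 = 1162 mol Na₂CO₃.
Mass: 1162 × 106 = 123,100 g.

123 kg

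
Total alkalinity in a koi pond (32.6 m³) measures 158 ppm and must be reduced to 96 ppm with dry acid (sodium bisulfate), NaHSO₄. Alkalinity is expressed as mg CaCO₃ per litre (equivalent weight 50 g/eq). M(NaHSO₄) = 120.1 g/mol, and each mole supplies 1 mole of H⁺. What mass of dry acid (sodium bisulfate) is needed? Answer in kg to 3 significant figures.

4.85 kg

Volume: 32.6 m³ = 32,600 L.
Alkalinity to neutralize: (158 − 96) = 62 mg/L as CaCO₃ × 32,600 L = 2021 g as CaCO₃.
Equivalents of H⁺ required: 2021 ÷ 50 g/eq = 40.42 eq = 40.42 mol NaHSO₄.
Mass of NaHSO₄: 40.42 × 120.1 = 4855 g.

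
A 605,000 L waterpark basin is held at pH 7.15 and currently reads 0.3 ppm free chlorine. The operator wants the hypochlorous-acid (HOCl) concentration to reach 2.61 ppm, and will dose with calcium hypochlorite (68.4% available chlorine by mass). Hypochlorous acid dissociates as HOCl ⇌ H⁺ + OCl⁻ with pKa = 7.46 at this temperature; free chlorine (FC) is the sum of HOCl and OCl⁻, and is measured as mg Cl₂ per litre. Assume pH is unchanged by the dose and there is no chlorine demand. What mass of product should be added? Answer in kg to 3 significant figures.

3.17 kg

[OCl⁻]/[HOCl] = 10^(pH − pKa) = 10^(7.15 − 7.46) = 0.4898; fraction as HOCl = 1/(1 + 0.4898) = 0.6712.
Free chlorine required for 2.61 ppm HOCl: 2.61 / 0.6712 = 3.888 ppm.
FC to add: 3.888 − 0.3 = 3.588 mg/L as Cl₂.
Cl₂ equivalent: 3.588 mg/L × 605,000 L = 2171 g.
Product at 68.4% available Cl: 2171 / 0.684 = 3174 g.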